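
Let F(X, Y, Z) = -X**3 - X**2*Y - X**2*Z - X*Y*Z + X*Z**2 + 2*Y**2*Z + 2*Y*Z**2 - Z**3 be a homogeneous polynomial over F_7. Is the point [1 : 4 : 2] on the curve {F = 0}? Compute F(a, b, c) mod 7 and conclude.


F(1,4,2) ≡ 0 (mod 7); P is on the curve.

Evaluate F(1, 4, 2) term-by-term (mod 7).
  -X**3 ↦ -1·1·1·1 = -1
  -X**2*Y ↦ -1·1·4·1 = -4
  -X**2*Z ↦ -1·1·1·2 = -2
  -X*Y*Z ↦ -1·1·4·2 = -8
  X*Z**2 ↦ 1·1·1·4 = 4
  2*Y**2*Z ↦ 2·1·16·2 = 64
  2*Y*Z**2 ↦ 2·1·4·4 = 32
  -Z**3 ↦ -1·1·1·8 = -8
Sum: F(1, 4, 2) = (-1) + (-4) + (-2) + (-8) + (4) + (64) + (32) + (-8) = 77.
Reducing mod 7: 77 ≡ 0 (mod 7).
Since F(a, b, c) ≡ 0 (mod 7), P lies on the curve.


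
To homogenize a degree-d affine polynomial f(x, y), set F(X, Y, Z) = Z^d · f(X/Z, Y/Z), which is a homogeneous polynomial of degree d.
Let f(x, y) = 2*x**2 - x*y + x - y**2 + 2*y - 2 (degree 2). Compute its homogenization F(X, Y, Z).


F(X, Y, Z) = 2*X**2 - X*Y + X*Z - Y**2 + 2*Y*Z - 2*Z**2

deg(f) = 2.
Substitute x = X/Z, y = Y/Z into f, then multiply by Z^2.
  monomial 2·x^2·y^0 ↦ 2·X^2·Y^0·Z^0.
  monomial -1·x^1·y^1 ↦ -1·X^1·Y^1·Z^0.
  monomial 1·x^1·y^0 ↦ 1·X^1·Y^0·Z^1.
  monomial -1·x^0·y^2 ↦ -1·X^0·Y^2·Z^0.
  monomial 2·x^0·y^1 ↦ 2·X^0·Y^1·Z^1.
  monomial -2·x^0·y^0 ↦ -2·X^0·Y^0·Z^2.
Collecting: F(X, Y, Z) = 2*X**2 - X*Y + X*Z - Y**2 + 2*Y*Z - 2*Z**2.


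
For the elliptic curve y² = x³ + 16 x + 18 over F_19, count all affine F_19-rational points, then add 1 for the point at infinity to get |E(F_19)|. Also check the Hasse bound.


Affine points = {(1, 4), (1, 15), (2, 1), (2, 18), (3, 6), (3, 13), (6, 8), (6, 11), (7, 6), (7, 13), (9, 6), (9, 13), (10, 0), (11, 9), (11, 10), (12, 0), (15, 2), (15, 17), (16, 0), (17, 4), (17, 15), (18, 1), (18, 18)}; affine count = 23; |E(F_19)| = 24.

Discriminant check: Δ ∝ 4a³ + 27b² = 4·16³ + 27·18² = 4·4096 + 27·324 ≡ 14 (mod 19). Nonzero ⇒ E is nonsingular.
For each x ∈ F_19, compute rhs = x³ + 16·x + 18 mod 19, then count y ∈ F_19 with y² ≡ rhs.
  x = 0: rhs = 18, matching y values: none (0 points).
  x = 1: rhs = 16, matching y values: 4, 15 (2 points).
  x = 2: rhs = 1, matching y values: 1, 18 (2 points).
  x = 3: rhs = 17, matching y values: 6, 13 (2 points).
  x = 4: rhs = 13, matching y values: none (0 points).
  x = 5: rhs = 14, matching y values: none (0 points).
  x = 6: rhs = 7, matching y values: 8, 11 (2 points).
  x = 7: rhs = 17, matching y values: 6, 13 (2 points).
  x = 8: rhs = 12, matching y values: none (0 points).
  x = 9: rhs = 17, matching y values: 6, 13 (2 points).
  x = 10: rhs = 0, matching y values: 0 (1 points).
  x = 11: rhs = 5, matching y values: 9, 10 (2 points).
  x = 12: rhs = 0, matching y values: 0 (1 points).
  x = 13: rhs = 10, matching y values: none (0 points).
  x = 14: rhs = 3, matching y values: none (0 points).
  x = 15: rhs = 4, matching y values: 2, 17 (2 points).
  x = 16: rhs = 0, matching y values: 0 (1 points).
  x = 17: rhs = 16, matching y values: 4, 15 (2 points).
  x = 18: rhs = 1, matching y values: 1, 18 (2 points).
Total affine count: 23.
Full point count |E(F_19)| = 23 + 1 = 24.
Hasse bound: |24 − (19+1)| = |4| = 4 ≤ 2√19 ≈ 8.7178 ✓.


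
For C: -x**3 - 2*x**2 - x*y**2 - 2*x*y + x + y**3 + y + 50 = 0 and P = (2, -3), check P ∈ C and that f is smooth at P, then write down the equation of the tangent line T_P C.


Tangent line at P: -22*x + 36*y + 152 = 0.

Step 1: f(2, -3) = 0, so P lies on C.
Step 2: partial derivatives
  f_x(x, y) = -3*x**2 - 4*x - y**2 - 2*y + 1, f_y(x, y) = -2*x*y - 2*x + 3*y**2 + 1.
  f_x(P) = -22, f_y(P) = 36 (gradient nonzero, so P is smooth).
Step 3: tangent line at P: -22·(x − 2) + 36·(y − -3) = 0.
Expanding: -22*x + 36*y + 152 = 0.


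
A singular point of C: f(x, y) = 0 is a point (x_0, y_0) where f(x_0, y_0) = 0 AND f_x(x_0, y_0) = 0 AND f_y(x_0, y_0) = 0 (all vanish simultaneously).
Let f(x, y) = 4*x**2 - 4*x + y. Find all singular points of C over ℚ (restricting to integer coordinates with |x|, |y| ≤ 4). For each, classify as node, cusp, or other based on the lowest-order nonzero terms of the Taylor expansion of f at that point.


No singular points in the scanned grid; C is smooth there.

Compute partial derivatives:
  f_x = 8*x - 4.
  f_y = 1.
f_y = 1 is a nonzero constant, so f_y never vanishes: no point (x, y) can satisfy f = f_x = f_y = 0. In particular no (x, y) ∈ {−4, ..., 4}² is singular; the curve is smooth.


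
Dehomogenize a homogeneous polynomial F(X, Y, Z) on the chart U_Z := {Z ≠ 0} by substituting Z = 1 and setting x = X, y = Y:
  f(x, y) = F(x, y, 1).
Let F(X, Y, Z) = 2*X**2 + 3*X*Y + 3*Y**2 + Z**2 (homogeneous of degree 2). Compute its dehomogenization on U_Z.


f(x, y) = 2*x**2 + 3*x*y + 3*y**2 + 1

On U_Z we set Z = 1. Each monomial c·X^i·Y^j·Z^k in F becomes c·x^i·y^j·1^k = c·x^i·y^j.
Substituting Z = 1: F(X, Y, 1) = 2*x**2 + 3*x*y + 3*y**2 + 1.
Note: deg(f) ≤ deg(F) = 2; strict inequality happens when F is divisible by Z (lost terms).


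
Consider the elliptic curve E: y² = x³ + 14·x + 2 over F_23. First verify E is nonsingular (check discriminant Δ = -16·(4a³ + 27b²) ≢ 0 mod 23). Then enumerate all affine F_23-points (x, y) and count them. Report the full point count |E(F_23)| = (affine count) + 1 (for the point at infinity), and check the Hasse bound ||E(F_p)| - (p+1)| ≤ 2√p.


Affine points = {(0, 5), (0, 18), (3, 5), (3, 18), (5, 6), (5, 17), (6, 7), (6, 16), (7, 11), (7, 12), (9, 11), (9, 12), (12, 9), (12, 14), (13, 9), (13, 14), (17, 1), (17, 22), (20, 5), (20, 18), (21, 9), (21, 14)}; affine count = 22; |E(F_23)| = 23.

Discriminant check: Δ ∝ 4a³ + 27b² = 4·14³ + 27·2² = 4·2744 + 27·4 ≡ 21 (mod 23). Nonzero ⇒ E is nonsingular.
For each x ∈ F_23, compute rhs = x³ + 14·x + 2 mod 23, then count y ∈ F_23 with y² ≡ rhs.
  x = 0: rhs = 2, matching y values: 5, 18 (2 points).
  x = 1: rhs = 17, matching y values: none (0 points).
  x = 2: rhs = 15, matching y values: none (0 points).
  x = 3: rhs = 2, matching y values: 5, 18 (2 points).
  x = 4: rhs = 7, matching y values: none (0 points).
  x = 5: rhs = 13, matching y values: 6, 17 (2 points).
  x = 6: rhs = 3, matching y values: 7, 16 (2 points).
  x = 7: rhs = 6, matching y values: 11, 12 (2 points).
  x = 8: rhs = 5, matching y values: none (0 points).
  x = 9: rhs = 6, matching y values: 11, 12 (2 points).
  x = 10: rhs = 15, matching y values: none (0 points).
  x = 11: rhs = 15, matching y values: none (0 points).
  x = 12: rhs = 12, matching y values: 9, 14 (2 points).
  x = 13: rhs = 12, matching y values: 9, 14 (2 points).
  x = 14: rhs = 21, matching y values: none (0 points).
  x = 15: rhs = 22, matching y values: none (0 points).
  x = 16: rhs = 21, matching y values: none (0 points).
  x = 17: rhs = 1, matching y values: 1, 22 (2 points).
  x = 18: rhs = 14, matching y values: none (0 points).
  x = 19: rhs = 20, matching y values: none (0 points).
  x = 20: rhs = 2, matching y values: 5, 18 (2 points).
  x = 21: rhs = 12, matching y values: 9, 14 (2 points).
  x = 22: rhs = 10, matching y values: none (0 points).
Total affine count: 22.
Full point count |E(F_23)| = 22 + 1 = 23.
Hasse bound: |23 − (23+1)| = |-1| = 1 ≤ 2√23 ≈ 9.5917 ✓.


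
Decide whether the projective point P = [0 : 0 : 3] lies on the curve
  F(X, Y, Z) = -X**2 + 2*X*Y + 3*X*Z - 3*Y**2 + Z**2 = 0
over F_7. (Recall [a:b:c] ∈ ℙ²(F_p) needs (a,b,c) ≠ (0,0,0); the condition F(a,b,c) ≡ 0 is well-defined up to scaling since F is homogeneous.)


F(0,0,3) ≡ 2 (mod 7); P is NOT on the curve.

Evaluate F(0, 0, 3) term-by-term (mod 7).
  -X**2 ↦ -1·0·1·1 = 0
  2*X*Y ↦ 2·0·0·1 = 0
  3*X*Z ↦ 3·0·1·3 = 0
  -3*Y**2 ↦ -3·1·0·1 = 0
  Z**2 ↦ 1·1·1·9 = 9
Sum: F(0, 0, 3) = (0) + (0) + (0) + (0) + (9) = 9.
Reducing mod 7: 9 ≡ 2 (mod 7).
Since F(a, b, c) ≡ 2 ≠ 0 (mod 7), P does NOT lie on the curve.


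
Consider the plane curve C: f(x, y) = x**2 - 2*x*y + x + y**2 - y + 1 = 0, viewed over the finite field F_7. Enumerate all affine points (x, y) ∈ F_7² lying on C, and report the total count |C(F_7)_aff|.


Affine F_7-points: {(0, 3), (0, 5), (1, 4), (1, 6), (2, 0), (2, 5), (3, 1), (3, 6), (4, 0), (4, 2), (5, 1), (5, 3), (6, 2), (6, 4)}; count = 14.

For each of the 49 pairs (x, y) ∈ F_7², evaluate f(x, y) mod 7. Record the zeros.
  x = 0: [0↦1, 1↦1, 2↦3, 3↦0, 4↦6, 5↦0, 6↦3]  zeros at y ∈ {3, 5}
  x = 1: [0↦3, 1↦1, 2↦1, 3↦3, 4↦0, 5↦6, 6↦0]  zeros at y ∈ {4, 6}
  x = 2: [0↦0, 1↦3, 2↦1, 3↦1, 4↦3, 5↦0, 6↦6]  zeros at y ∈ {0, 5}
  x = 3: [0↦6, 1↦0, 2↦3, 3↦1, 4↦1, 5↦3, 6↦0]  zeros at y ∈ {1, 6}
  x = 4: [0↦0, 1↦6, 2↦0, 3↦3, 4↦1, 5↦1, 6↦3]  zeros at y ∈ {0, 2}
  x = 5: [0↦3, 1↦0, 2↦6, 3↦0, 4↦3, 5↦1, 6↦1]  zeros at y ∈ {1, 3}
  x = 6: [0↦1, 1↦3, 2↦0, 3↦6, 4↦0, 5↦3, 6↦1]  zeros at y ∈ {2, 4}
Collecting zeros: affine points = {(0, 3), (0, 5), (1, 4), (1, 6), (2, 0), (2, 5), (3, 1), (3, 6), (4, 0), (4, 2), (5, 1), (5, 3), (6, 2), (6, 4)}.
Total count |C(F_7)_aff| = 14.


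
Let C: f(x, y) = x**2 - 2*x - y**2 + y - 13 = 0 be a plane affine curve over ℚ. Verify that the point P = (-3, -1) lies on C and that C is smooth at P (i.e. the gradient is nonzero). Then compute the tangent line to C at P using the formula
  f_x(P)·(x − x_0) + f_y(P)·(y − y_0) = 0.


Tangent line at P: -8*x + 3*y - 21 = 0.

Step 1: f(-3, -1) = 0, so P lies on C.
Step 2: partial derivatives
  f_x(x, y) = 2*x - 2, f_y(x, y) = 1 - 2*y.
  f_x(P) = -8, f_y(P) = 3 (gradient nonzero, so P is smooth).
Step 3: tangent line at P: -8·(x − -3) + 3·(y − -1) = 0.
Expanding: -8*x + 3*y - 21 = 0.


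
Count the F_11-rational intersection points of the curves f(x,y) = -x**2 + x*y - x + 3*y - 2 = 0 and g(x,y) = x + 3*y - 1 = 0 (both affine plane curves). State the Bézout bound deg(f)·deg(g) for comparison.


Common zeros: ∅; count = 0; Bézout bound = 2.

deg(f) = 2, deg(g) = 1, so Bézout bound = 2.
Scan x ∈ F_11. For each x, list the y ∈ F_11 with f(x, y) ≡ 0 and those with g(x, y) ≡ 0 (mod 11); the common zeros in that column are the intersection.
  x = 0: f ≡ 0 at y ∈ {8}; g ≡ 0 at y ∈ {4}; common: ∅.
  x = 1: f ≡ 0 at y ∈ {1}; g ≡ 0 at y ∈ {0}; common: ∅.
  x = 2: f ≡ 0 at y ∈ {6}; g ≡ 0 at y ∈ {7}; common: ∅.
  x = 3: f ≡ 0 at y ∈ {6}; g ≡ 0 at y ∈ {3}; common: ∅.
  x = 4: f ≡ 0 at y ∈ {0}; g ≡ 0 at y ∈ {10}; common: ∅.
  x = 5: f ≡ 0 at y ∈ {4}; g ≡ 0 at y ∈ {6}; common: ∅.
  x = 6: f ≡ 0 at y ∈ {0}; g ≡ 0 at y ∈ {2}; common: ∅.
  x = 7: f ≡ 0 at y ∈ {8}; g ≡ 0 at y ∈ {9}; common: ∅.
  x = 8: f ≡ 0 at y ∈ ∅; g ≡ 0 at y ∈ {5}; common: ∅.
  x = 9: f ≡ 0 at y ∈ {4}; g ≡ 0 at y ∈ {1}; common: ∅.
  x = 10: f ≡ 0 at y ∈ {1}; g ≡ 0 at y ∈ {8}; common: ∅.
Collecting: common zeros = ∅, so the count is 0.
Comparison with the Bézout bound: 0 ≤ 2 = deg(f)·deg(g), as expected for curves with no common component (the affine F_11-count falls short of the bound because intersections may lie at infinity, over extension fields, or carry multiplicity).


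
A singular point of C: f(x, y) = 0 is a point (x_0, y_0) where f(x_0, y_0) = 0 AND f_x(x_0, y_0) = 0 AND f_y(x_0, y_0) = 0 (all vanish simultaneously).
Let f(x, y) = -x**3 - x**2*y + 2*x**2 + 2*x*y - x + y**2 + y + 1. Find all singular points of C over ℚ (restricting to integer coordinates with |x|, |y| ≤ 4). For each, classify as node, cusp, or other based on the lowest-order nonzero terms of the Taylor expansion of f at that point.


Singular points: {(1, -1)}; classification: cusp.

Compute partial derivatives:
  f_x = -3*x**2 - 2*x*y + 4*x + 2*y - 1.
  f_y = -x**2 + 2*x + 2*y + 1.
Scan x_0 ∈ {−4, ..., 4}. For each x_0, f_y(x_0, y) is a polynomial in y; find its integer roots y ∈ {−4, ..., 4}, then test f_x and f at those candidates.
  x = -4: f_y(-4, y) = 2*y - 23; no integer root y with |y| ≤ 4.
  x = -3: f_y(-3, y) = 2*y - 14; no integer root y with |y| ≤ 4.
  x = -2: f_y(-2, y) = 2*y - 7; no integer root y with |y| ≤ 4.
  x = -1: f_y(-1, y) = 2*y - 2; vanishes at y ∈ {1}. (-1, 1): f_x = -4 ≠ 0.
  x = 0: f_y(0, y) = 2*y + 1; no integer root y with |y| ≤ 4.
  x = 1: f_y(1, y) = 2*y + 2; vanishes at y ∈ {-1}. (1, -1): f_x = 0, f = 0 — SINGULAR.
  x = 2: f_y(2, y) = 2*y + 1; no integer root y with |y| ≤ 4.
  x = 3: f_y(3, y) = 2*y - 2; vanishes at y ∈ {1}. (3, 1): f_x = -20 ≠ 0.
  x = 4: f_y(4, y) = 2*y - 7; no integer root y with |y| ≤ 4.
Only singular point on the grid: (1, -1).
Classify: substitute x = 1 + u, y = -1 + v and expand: f = -u**3 - u**2*v + v**2.
No constant or linear terms (consistent with a singular point). Quadratic part: v**2. Cubic part: -u**3 - u**2*v.
The quadratic part v**2 is a perfect square, so there is a single (double) tangent line v = 0, i.e. y = -1. Restricting the cubic part to that line (v = 0) leaves -u**3 ≠ 0, so f is not divisible by v and the branch is v² ≈ u**3 to lowest order — this is a cusp.
Classification: cusp.


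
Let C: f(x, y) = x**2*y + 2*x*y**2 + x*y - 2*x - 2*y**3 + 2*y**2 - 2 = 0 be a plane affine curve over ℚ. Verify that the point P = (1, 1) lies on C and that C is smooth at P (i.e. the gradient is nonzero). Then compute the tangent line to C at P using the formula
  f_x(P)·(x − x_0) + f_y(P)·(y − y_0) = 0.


Tangent line at P: 3*x + 4*y - 7 = 0.

Step 1: f(1, 1) = 0, so P lies on C.
Step 2: partial derivatives
  f_x(x, y) = 2*x*y + 2*y**2 + y - 2, f_y(x, y) = x**2 + 4*x*y + x - 6*y**2 + 4*y.
  f_x(P) = 3, f_y(P) = 4 (gradient nonzero, so P is smooth).
Step 3: tangent line at P: 3·(x − 1) + 4·(y − 1) = 0.
Expanding: 3*x + 4*y - 7 = 0.


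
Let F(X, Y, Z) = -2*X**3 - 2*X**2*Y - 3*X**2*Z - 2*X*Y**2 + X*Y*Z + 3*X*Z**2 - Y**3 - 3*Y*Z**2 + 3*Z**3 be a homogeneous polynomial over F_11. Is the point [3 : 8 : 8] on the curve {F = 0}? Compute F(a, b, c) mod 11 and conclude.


F(3,8,8) ≡ 8 (mod 11); P is NOT on the curve.

Evaluate F(3, 8, 8) term-by-term (mod 11).
  -2*X**3 ↦ -2·27·1·1 = -54
  -2*X**2*Y ↦ -2·9·8·1 = -144
  -3*X**2*Z ↦ -3·9·1·8 = -216
  -2*X*Y**2 ↦ -2·3·64·1 = -384
  X*Y*Z ↦ 1·3·8·8 = 192
  3*X*Z**2 ↦ 3·3·1·64 = 576
  -Y**3 ↦ -1·1·512·1 = -512
  -3*Y*Z**2 ↦ -3·1·8·64 = -1536
  3*Z**3 ↦ 3·1·1·512 = 1536
Sum: F(3, 8, 8) = (-54) + (-144) + (-216) + (-384) + (192) + (576) + (-512) + (-1536) + (1536) = -542.
Reducing mod 11: -542 ≡ 8 (mod 11).
Since F(a, b, c) ≡ 8 ≠ 0 (mod 11), P does NOT lie on the curve.


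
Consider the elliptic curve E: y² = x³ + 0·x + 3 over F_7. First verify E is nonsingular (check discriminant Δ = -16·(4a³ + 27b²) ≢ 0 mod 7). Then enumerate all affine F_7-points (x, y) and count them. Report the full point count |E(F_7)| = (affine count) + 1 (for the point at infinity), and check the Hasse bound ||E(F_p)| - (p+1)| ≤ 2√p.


Affine points = {(1, 2), (1, 5), (2, 2), (2, 5), (3, 3), (3, 4), (4, 2), (4, 5), (5, 3), (5, 4), (6, 3), (6, 4)}; affine count = 12; |E(F_7)| = 13.

Discriminant check: Δ ∝ 4a³ + 27b² = 4·0³ + 27·3² = 4·0 + 27·9 ≡ 5 (mod 7). Nonzero ⇒ E is nonsingular.
For each x ∈ F_7, compute rhs = x³ + 0·x + 3 mod 7, then count y ∈ F_7 with y² ≡ rhs.
  x = 0: rhs = 3, matching y values: none (0 points).
  x = 1: rhs = 4, matching y values: 2, 5 (2 points).
  x = 2: rhs = 4, matching y values: 2, 5 (2 points).
  x = 3: rhs = 2, matching y values: 3, 4 (2 points).
  x = 4: rhs = 4, matching y values: 2, 5 (2 points).
  x = 5: rhs = 2, matching y values: 3, 4 (2 points).
  x = 6: rhs = 2, matching y values: 3, 4 (2 points).
Total affine count: 12.
Full point count |E(F_7)| = 12 + 1 = 13.
Hasse bound: |13 − (7+1)| = |5| = 5 ≤ 2√7 ≈ 5.2915 ✓.


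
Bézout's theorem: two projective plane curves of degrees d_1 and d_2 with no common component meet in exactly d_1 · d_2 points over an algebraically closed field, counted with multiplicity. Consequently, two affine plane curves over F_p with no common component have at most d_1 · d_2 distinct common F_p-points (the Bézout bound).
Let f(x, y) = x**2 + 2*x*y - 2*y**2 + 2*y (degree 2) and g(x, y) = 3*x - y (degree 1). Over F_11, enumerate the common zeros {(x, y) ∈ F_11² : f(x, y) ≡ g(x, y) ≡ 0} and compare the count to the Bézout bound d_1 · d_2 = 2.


Common zeros: {(0, 0)}; count = 1; Bézout bound = 2.

deg(f) = 2, deg(g) = 1, so Bézout bound = 2.
Scan x ∈ F_11. For each x, list the y ∈ F_11 with f(x, y) ≡ 0 and those with g(x, y) ≡ 0 (mod 11); the common zeros in that column are the intersection.
  x = 0: f ≡ 0 at y ∈ {0, 1}; g ≡ 0 at y ∈ {0}; common: {0}.
  x = 1: f ≡ 0 at y ∈ ∅; g ≡ 0 at y ∈ {3}; common: ∅.
  x = 2: f ≡ 0 at y ∈ ∅; g ≡ 0 at y ∈ {6}; common: ∅.
  x = 3: f ≡ 0 at y ∈ {7, 8}; g ≡ 0 at y ∈ {9}; common: ∅.
  x = 4: f ≡ 0 at y ∈ ∅; g ≡ 0 at y ∈ {1}; common: ∅.
  x = 5: f ≡ 0 at y ∈ {7, 10}; g ≡ 0 at y ∈ {4}; common: ∅.
  x = 6: f ≡ 0 at y ∈ {9}; g ≡ 0 at y ∈ {7}; common: ∅.
  x = 7: f ≡ 0 at y ∈ ∅; g ≡ 0 at y ∈ {10}; common: ∅.
  x = 8: f ≡ 0 at y ∈ {10}; g ≡ 0 at y ∈ {2}; common: ∅.
  x = 9: f ≡ 0 at y ∈ {1, 9}; g ≡ 0 at y ∈ {5}; common: ∅.
  x = 10: f ≡ 0 at y ∈ ∅; g ≡ 0 at y ∈ {8}; common: ∅.
Collecting: common zeros = {(0, 0)}, so the count is 1.
Comparison with the Bézout bound: 1 ≤ 2 = deg(f)·deg(g), as expected for curves with no common component (the affine F_11-count falls short of the bound because intersections may lie at infinity, over extension fields, or carry multiplicity).


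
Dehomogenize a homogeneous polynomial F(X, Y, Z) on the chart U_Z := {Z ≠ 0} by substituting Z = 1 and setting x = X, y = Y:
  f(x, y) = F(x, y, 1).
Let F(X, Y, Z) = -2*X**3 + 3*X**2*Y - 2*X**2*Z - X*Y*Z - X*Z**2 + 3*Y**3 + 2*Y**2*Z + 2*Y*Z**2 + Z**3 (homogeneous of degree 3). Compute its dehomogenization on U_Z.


f(x, y) = -2*x**3 + 3*x**2*y - 2*x**2 - x*y - x + 3*y**3 + 2*y**2 + 2*y + 1

On U_Z we set Z = 1. Each monomial c·X^i·Y^j·Z^k in F becomes c·x^i·y^j·1^k = c·x^i·y^j.
Substituting Z = 1: F(X, Y, 1) = -2*x**3 + 3*x**2*y - 2*x**2 - x*y - x + 3*y**3 + 2*y**2 + 2*y + 1.
Note: deg(f) ≤ deg(F) = 3; strict inequality happens when F is divisible by Z (lost terms).


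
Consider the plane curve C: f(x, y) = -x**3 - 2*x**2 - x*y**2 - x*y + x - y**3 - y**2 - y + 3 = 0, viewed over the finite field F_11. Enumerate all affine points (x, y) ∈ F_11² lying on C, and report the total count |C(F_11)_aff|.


Affine F_11-points: {(0, 1), (0, 2), (0, 7), (2, 0), (4, 3), (4, 4), (4, 10), (5, 8), (9, 7), (9, 9), (10, 1)}; count = 11.

For each of the 121 pairs (x, y) ∈ F_11², evaluate f(x, y) mod 11. Record the zeros.
  x = 0: [0↦3, 1↦0, 2↦0, 3↦8, 4↦7, 5↦2, 6↦9, 7↦0, 8↦2, 9↦9, 10↦4]  zeros at y ∈ {1, 2, 7}
  x = 1: [0↦1, 1↦7, 2↦3, 3↦5, 4↦7, 5↦3, 6↦9, 7↦8, 8↦5, 9↦5, 10↦2]  zeros at y ∈ ∅
  x = 2: [0↦0, 1↦4, 2↦7, 3↦3, 4↦8, 5↦5, 6↦10, 7↦6, 8↦9, 9↦2, 10↦1]  zeros at y ∈ {0}
  x = 3: [0↦5, 1↦7, 2↦6, 3↦7, 4↦4, 5↦2, 6↦6, 7↦10, 8↦8, 9↦5, 10↦6]  zeros at y ∈ ∅
  x = 4: [0↦10, 1↦10, 2↦5, 3↦0, 4↦0, 5↦10, 6↦2, 7↦3, 8↦7, 9↦8, 10↦0]  zeros at y ∈ {3, 4, 10}
  x = 5: [0↦9, 1↦7, 2↦9, 3↦9, 4↦1, 5↦1, 6↦3, 7↦1, 8↦0, 9↦5, 10↦10]  zeros at y ∈ {8}
  x = 6: [0↦7, 1↦3, 2↦1, 3↦6, 4↦1, 5↦2, 6↦3, 7↦9, 8↦3, 9↦1, 10↦8]  zeros at y ∈ ∅
  x = 7: [0↦9, 1↦3, 2↦8, 3↦7, 4↦5, 5↦7, 6↦7, 7↦10, 8↦10, 9↦1, 10↦10]  zeros at y ∈ ∅
  x = 8: [0↦9, 1↦1, 2↦2, 3↦6, 4↦7, 5↦10, 6↦9, 7↦9, 8↦4, 9↦10, 10↦10]  zeros at y ∈ ∅
  x = 9: [0↦1, 1↦2, 2↦10, 3↦8, 4↦1, 5↦5, 6↦3, 7↦0, 8↦1, 9↦0, 10↦2]  zeros at y ∈ {7, 9}
  x = 10: [0↦1, 1↦0, 2↦4, 3↦7, 4↦3, 5↦8, 6↦5, 7↦10, 8↦6, 9↦9, 10↦2]  zeros at y ∈ {1}
Collecting zeros: affine points = {(0, 1), (0, 2), (0, 7), (2, 0), (4, 3), (4, 4), (4, 10), (5, 8), (9, 7), (9, 9), (10, 1)}.
Total count |C(F_11)_aff| = 11.


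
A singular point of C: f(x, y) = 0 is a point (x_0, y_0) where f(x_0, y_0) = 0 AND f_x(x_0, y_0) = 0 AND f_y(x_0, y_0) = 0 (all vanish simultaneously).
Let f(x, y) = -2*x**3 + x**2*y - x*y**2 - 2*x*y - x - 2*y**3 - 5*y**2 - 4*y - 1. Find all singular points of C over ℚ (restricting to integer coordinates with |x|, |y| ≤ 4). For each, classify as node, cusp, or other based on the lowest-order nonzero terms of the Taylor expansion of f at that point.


Singular points: {(0, -1)}; classification: node.

Compute partial derivatives:
  f_x = -6*x**2 + 2*x*y - y**2 - 2*y - 1.
  f_y = x**2 - 2*x*y - 2*x - 6*y**2 - 10*y - 4.
Scan x_0 ∈ {−4, ..., 4}. For each x_0, f_y(x_0, y) is a polynomial in y; find its integer roots y ∈ {−4, ..., 4}, then test f_x and f at those candidates.
  x = -4: f_y(-4, y) = -6*y**2 - 2*y + 20; vanishes at y ∈ {-2}. (-4, -2): f_x = -81 ≠ 0.
  x = -3: f_y(-3, y) = -6*y**2 - 4*y + 11; no integer root y with |y| ≤ 4.
  x = -2: f_y(-2, y) = -6*y**2 - 6*y + 4; no integer root y with |y| ≤ 4.
  x = -1: f_y(-1, y) = -6*y**2 - 8*y - 1; no integer root y with |y| ≤ 4.
  x = 0: f_y(0, y) = -6*y**2 - 10*y - 4; vanishes at y ∈ {-1}. (0, -1): f_x = 0, f = 0 — SINGULAR.
  x = 1: f_y(1, y) = -6*y**2 - 12*y - 5; no integer root y with |y| ≤ 4.
  x = 2: f_y(2, y) = -6*y**2 - 14*y - 4; vanishes at y ∈ {-2}. (2, -2): f_x = -33 ≠ 0.
  x = 3: f_y(3, y) = -6*y**2 - 16*y - 1; no integer root y with |y| ≤ 4.
  x = 4: f_y(4, y) = -6*y**2 - 18*y + 4; no integer root y with |y| ≤ 4.
Only singular point on the grid: (0, -1).
Classify: substitute x = 0 + u, y = -1 + v and expand: f = -2*u**3 + u**2*v - u**2 - u*v**2 - 2*v**3 + v**2.
No constant or linear terms (consistent with a singular point). Quadratic part: -u**2 + v**2. Cubic part: -2*u**3 + u**2*v - u*v**2 - 2*v**3.
The quadratic part v**2 - u**2 = (v − u)(v + u) splits into two distinct linear factors, so there are two distinct tangent lines y − -1 = ±(x − 0) — this is a node (ordinary double point).
Classification: node.


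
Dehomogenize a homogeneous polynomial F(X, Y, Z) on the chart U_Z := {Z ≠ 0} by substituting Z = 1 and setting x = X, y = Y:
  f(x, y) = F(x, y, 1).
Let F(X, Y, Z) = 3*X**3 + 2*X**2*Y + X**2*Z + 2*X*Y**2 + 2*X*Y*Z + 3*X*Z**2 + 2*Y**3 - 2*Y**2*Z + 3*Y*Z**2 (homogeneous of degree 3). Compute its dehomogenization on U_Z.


f(x, y) = 3*x**3 + 2*x**2*y + x**2 + 2*x*y**2 + 2*x*y + 3*x + 2*y**3 - 2*y**2 + 3*y

On U_Z we set Z = 1. Each monomial c·X^i·Y^j·Z^k in F becomes c·x^i·y^j·1^k = c·x^i·y^j.
Substituting Z = 1: F(X, Y, 1) = 3*x**3 + 2*x**2*y + x**2 + 2*x*y**2 + 2*x*y + 3*x + 2*y**3 - 2*y**2 + 3*y.
Note: deg(f) ≤ deg(F) = 3; strict inequality happens when F is divisible by Z (lost terms).


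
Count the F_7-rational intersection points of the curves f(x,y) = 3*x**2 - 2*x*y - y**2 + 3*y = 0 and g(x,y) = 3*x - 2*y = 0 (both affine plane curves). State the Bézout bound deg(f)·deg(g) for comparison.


Common zeros: {(0, 0), (2, 3)}; count = 2; Bézout bound = 2.

deg(f) = 2, deg(g) = 1, so Bézout bound = 2.
Scan x ∈ F_7. For each x, list the y ∈ F_7 with f(x, y) ≡ 0 and those with g(x, y) ≡ 0 (mod 7); the common zeros in that column are the intersection.
  x = 0: f ≡ 0 at y ∈ {0, 3}; g ≡ 0 at y ∈ {0}; common: {0}.
  x = 1: f ≡ 0 at y ∈ ∅; g ≡ 0 at y ∈ {5}; common: ∅.
  x = 2: f ≡ 0 at y ∈ {3}; g ≡ 0 at y ∈ {3}; common: {3}.
  x = 3: f ≡ 0 at y ∈ ∅; g ≡ 0 at y ∈ {1}; common: ∅.
  x = 4: f ≡ 0 at y ∈ {1}; g ≡ 0 at y ∈ {6}; common: ∅.
  x = 5: f ≡ 0 at y ∈ ∅; g ≡ 0 at y ∈ {4}; common: ∅.
  x = 6: f ≡ 0 at y ∈ {1, 4}; g ≡ 0 at y ∈ {2}; common: ∅.
Collecting: common zeros = {(0, 0), (2, 3)}, so the count is 2.
Comparison with the Bézout bound: 2 ≤ 2 = deg(f)·deg(g), as expected for curves with no common component (the bound is attained).


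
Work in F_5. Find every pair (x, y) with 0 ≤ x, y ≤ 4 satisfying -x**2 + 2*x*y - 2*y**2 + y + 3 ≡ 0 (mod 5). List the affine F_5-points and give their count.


Affine F_5-points: {(0, 4), (1, 2), (3, 2), (3, 4)}; count = 4.

For each of the 25 pairs (x, y) ∈ F_5², evaluate f(x, y) mod 5. Record the zeros.
  x = 0: [0↦3, 1↦2, 2↦2, 3↦3, 4↦0]  zeros at y ∈ {4}
  x = 1: [0↦2, 1↦3, 2↦0, 3↦3, 4↦2]  zeros at y ∈ {2}
  x = 2: [0↦4, 1↦2, 2↦1, 3↦1, 4↦2]  zeros at y ∈ ∅
  x = 3: [0↦4, 1↦4, 2↦0, 3↦2, 4↦0]  zeros at y ∈ {2, 4}
  x = 4: [0↦2, 1↦4, 2↦2, 3↦1, 4↦1]  zeros at y ∈ ∅
Collecting zeros: affine points = {(0, 4), (1, 2), (3, 2), (3, 4)}.
Total count |C(F_5)_aff| = 4.


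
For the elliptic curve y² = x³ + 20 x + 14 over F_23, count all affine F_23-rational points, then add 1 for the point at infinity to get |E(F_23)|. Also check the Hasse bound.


Affine points = {(1, 9), (1, 14), (2, 4), (2, 19), (3, 3), (3, 20), (5, 3), (5, 20), (9, 7), (9, 16), (10, 8), (10, 15), (11, 1), (11, 22), (12, 2), (12, 21), (14, 5), (14, 18), (15, 3), (15, 20), (17, 0), (19, 10), (19, 13), (21, 9), (21, 14), (22, 4), (22, 19)}; affine count = 27; |E(F_23)| = 28.

Discriminant check: Δ ∝ 4a³ + 27b² = 4·20³ + 27·14² = 4·8000 + 27·196 ≡ 9 (mod 23). Nonzero ⇒ E is nonsingular.
For each x ∈ F_23, compute rhs = x³ + 20·x + 14 mod 23, then count y ∈ F_23 with y² ≡ rhs.
  x = 0: rhs = 14, matching y values: none (0 points).
  x = 1: rhs = 12, matching y values: 9, 14 (2 points).
  x = 2: rhs = 16, matching y values: 4, 19 (2 points).
  x = 3: rhs = 9, matching y values: 3, 20 (2 points).
  x = 4: rhs = 20, matching y values: none (0 points).
  x = 5: rhs = 9, matching y values: 3, 20 (2 points).
  x = 6: rhs = 5, matching y values: none (0 points).
  x = 7: rhs = 14, matching y values: none (0 points).
  x = 8: rhs = 19, matching y values: none (0 points).
  x = 9: rhs = 3, matching y values: 7, 16 (2 points).
  x = 10: rhs = 18, matching y values: 8, 15 (2 points).
  x = 11: rhs = 1, matching y values: 1, 22 (2 points).
  x = 12: rhs = 4, matching y values: 2, 21 (2 points).
  x = 13: rhs = 10, matching y values: none (0 points).
  x = 14: rhs = 2, matching y values: 5, 18 (2 points).
  x = 15: rhs = 9, matching y values: 3, 20 (2 points).
  x = 16: rhs = 14, matching y values: none (0 points).
  x = 17: rhs = 0, matching y values: 0 (1 points).
  x = 18: rhs = 19, matching y values: none (0 points).
  x = 19: rhs = 8, matching y values: 10, 13 (2 points).
  x = 20: rhs = 19, matching y values: none (0 points).
  x = 21: rhs = 12, matching y values: 9, 14 (2 points).
  x = 22: rhs = 16, matching y values: 4, 19 (2 points).
Total affine count: 27.
Full point count |E(F_23)| = 27 + 1 = 28.
Hasse bound: |28 − (23+1)| = |4| = 4 ≤ 2√23 ≈ 9.5917 ✓.


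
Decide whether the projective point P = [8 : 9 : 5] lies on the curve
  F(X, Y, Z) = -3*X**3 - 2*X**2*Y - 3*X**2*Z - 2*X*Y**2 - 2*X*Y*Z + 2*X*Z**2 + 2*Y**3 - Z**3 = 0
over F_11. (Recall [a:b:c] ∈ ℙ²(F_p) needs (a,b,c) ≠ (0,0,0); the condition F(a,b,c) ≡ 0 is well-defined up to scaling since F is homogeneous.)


F(8,9,5) ≡ 7 (mod 11); P is NOT on the curve.

Evaluate F(8, 9, 5) term-by-term (mod 11).
  -3*X**3 ↦ -3·512·1·1 = -1536
  -2*X**2*Y ↦ -2·64·9·1 = -1152
  -3*X**2*Z ↦ -3·64·1·5 = -960
  -2*X*Y**2 ↦ -2·8·81·1 = -1296
  -2*X*Y*Z ↦ -2·8·9·5 = -720
  2*X*Z**2 ↦ 2·8·1·25 = 400
  2*Y**3 ↦ 2·1·729·1 = 1458
  -Z**3 ↦ -1·1·1·125 = -125
Sum: F(8, 9, 5) = (-1536) + (-1152) + (-960) + (-1296) + (-720) + (400) + (1458) + (-125) = -3931.
Reducing mod 11: -3931 ≡ 7 (mod 11).
Since F(a, b, c) ≡ 7 ≠ 0 (mod 11), P does NOT lie on the curve.


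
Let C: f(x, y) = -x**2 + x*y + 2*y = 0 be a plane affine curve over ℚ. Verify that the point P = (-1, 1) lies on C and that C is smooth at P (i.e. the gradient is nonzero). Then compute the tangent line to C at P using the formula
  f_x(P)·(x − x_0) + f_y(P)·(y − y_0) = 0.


Tangent line at P: 3*x + y + 2 = 0.

Step 1: f(-1, 1) = 0, so P lies on C.
Step 2: partial derivatives
  f_x(x, y) = -2*x + y, f_y(x, y) = x + 2.
  f_x(P) = 3, f_y(P) = 1 (gradient nonzero, so P is smooth).
Step 3: tangent line at P: 3·(x − -1) + 1·(y − 1) = 0.
Expanding: 3*x + y + 2 = 0.


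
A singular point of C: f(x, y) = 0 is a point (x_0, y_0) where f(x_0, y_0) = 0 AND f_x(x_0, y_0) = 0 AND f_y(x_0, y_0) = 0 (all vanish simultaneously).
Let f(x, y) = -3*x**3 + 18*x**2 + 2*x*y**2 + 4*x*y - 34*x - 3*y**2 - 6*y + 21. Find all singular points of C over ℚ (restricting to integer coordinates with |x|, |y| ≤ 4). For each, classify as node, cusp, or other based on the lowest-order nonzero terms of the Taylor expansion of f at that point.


Singular points: {(2, -1)}; classification: cusp.

Compute partial derivatives:
  f_x = -9*x**2 + 36*x + 2*y**2 + 4*y - 34.
  f_y = 4*x*y + 4*x - 6*y - 6.
Scan x_0 ∈ {−4, ..., 4}. For each x_0, f_y(x_0, y) is a polynomial in y; find its integer roots y ∈ {−4, ..., 4}, then test f_x and f at those candidates.
  x = -4: f_y(-4, y) = -22*y - 22; vanishes at y ∈ {-1}. (-4, -1): f_x = -324 ≠ 0.
  x = -3: f_y(-3, y) = -18*y - 18; vanishes at y ∈ {-1}. (-3, -1): f_x = -225 ≠ 0.
  x = -2: f_y(-2, y) = -14*y - 14; vanishes at y ∈ {-1}. (-2, -1): f_x = -144 ≠ 0.
  x = -1: f_y(-1, y) = -10*y - 10; vanishes at y ∈ {-1}. (-1, -1): f_x = -81 ≠ 0.
  x = 0: f_y(0, y) = -6*y - 6; vanishes at y ∈ {-1}. (0, -1): f_x = -36 ≠ 0.
  x = 1: f_y(1, y) = -2*y - 2; vanishes at y ∈ {-1}. (1, -1): f_x = -9 ≠ 0.
  x = 2: f_y(2, y) = 2*y + 2; vanishes at y ∈ {-1}. (2, -1): f_x = 0, f = 0 — SINGULAR.
  x = 3: f_y(3, y) = 6*y + 6; vanishes at y ∈ {-1}. (3, -1): f_x = -9 ≠ 0.
  x = 4: f_y(4, y) = 10*y + 10; vanishes at y ∈ {-1}. (4, -1): f_x = -36 ≠ 0.
Only singular point on the grid: (2, -1).
Classify: substitute x = 2 + u, y = -1 + v and expand: f = -3*u**3 + 2*u*v**2 + v**2.
No constant or linear terms (consistent with a singular point). Quadratic part: v**2. Cubic part: -3*u**3 + 2*u*v**2.
The quadratic part v**2 is a perfect square, so there is a single (double) tangent line v = 0, i.e. y = -1. Restricting the cubic part to that line (v = 0) leaves -3*u**3 ≠ 0, so f is not divisible by v and the branch is v² ≈ 3*u**3 to lowest order — this is a cusp.
Classification: cusp.


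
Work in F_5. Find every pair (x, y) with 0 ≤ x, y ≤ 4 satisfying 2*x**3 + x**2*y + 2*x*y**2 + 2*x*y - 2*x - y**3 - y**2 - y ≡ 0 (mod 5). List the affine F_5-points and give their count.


Affine F_5-points: {(0, 0), (1, 0), (1, 2), (1, 4), (2, 2), (3, 4), (4, 0), (4, 3), (4, 4)}; count = 9.

For each of the 25 pairs (x, y) ∈ F_5², evaluate f(x, y) mod 5. Record the zeros.
  x = 0: [0↦0, 1↦2, 2↦1, 3↦1, 4↦1]  zeros at y ∈ {0}
  x = 1: [0↦0, 1↦2, 2↦0, 3↦3, 4↦0]  zeros at y ∈ {0, 2, 4}
  x = 2: [0↦2, 1↦1, 2↦0, 3↦3, 4↦4]  zeros at y ∈ {2}
  x = 3: [0↦3, 1↦1, 2↦3, 3↦3, 4↦0]  zeros at y ∈ {4}
  x = 4: [0↦0, 1↦4, 2↦1, 3↦0, 4↦0]  zeros at y ∈ {0, 3, 4}
Collecting zeros: affine points = {(0, 0), (1, 0), (1, 2), (1, 4), (2, 2), (3, 4), (4, 0), (4, 3), (4, 4)}.
Total count |C(F_5)_aff| = 9.


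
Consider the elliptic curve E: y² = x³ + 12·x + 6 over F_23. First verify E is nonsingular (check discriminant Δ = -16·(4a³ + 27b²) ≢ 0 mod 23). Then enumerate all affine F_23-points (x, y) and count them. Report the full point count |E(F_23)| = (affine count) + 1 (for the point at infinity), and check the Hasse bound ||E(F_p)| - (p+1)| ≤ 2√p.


Affine points = {(0, 11), (0, 12), (3, 0), (4, 7), (4, 16), (6, 8), (6, 15), (8, 4), (8, 19), (13, 6), (13, 17), (16, 4), (16, 19), (19, 3), (19, 20), (20, 9), (20, 14), (22, 4), (22, 19)}; affine count = 19; |E(F_23)| = 20.

Discriminant check: Δ ∝ 4a³ + 27b² = 4·12³ + 27·6² = 4·1728 + 27·36 ≡ 18 (mod 23). Nonzero ⇒ E is nonsingular.
For each x ∈ F_23, compute rhs = x³ + 12·x + 6 mod 23, then count y ∈ F_23 with y² ≡ rhs.
  x = 0: rhs = 6, matching y values: 11, 12 (2 points).
  x = 1: rhs = 19, matching y values: none (0 points).
  x = 2: rhs = 15, matching y values: none (0 points).
  x = 3: rhs = 0, matching y values: 0 (1 points).
  x = 4: rhs = 3, matching y values: 7, 16 (2 points).
  x = 5: rhs = 7, matching y values: none (0 points).
  x = 6: rhs = 18, matching y values: 8, 15 (2 points).
  x = 7: rhs = 19, matching y values: none (0 points).
  x = 8: rhs = 16, matching y values: 4, 19 (2 points).
  x = 9: rhs = 15, matching y values: none (0 points).
  x = 10: rhs = 22, matching y values: none (0 points).
  x = 11: rhs = 20, matching y values: none (0 points).
  x = 12: rhs = 15, matching y values: none (0 points).
  x = 13: rhs = 13, matching y values: 6, 17 (2 points).
  x = 14: rhs = 20, matching y values: none (0 points).
  x = 15: rhs = 19, matching y values: none (0 points).
  x = 16: rhs = 16, matching y values: 4, 19 (2 points).
  x = 17: rhs = 17, matching y values: none (0 points).
  x = 18: rhs = 5, matching y values: none (0 points).
  x = 19: rhs = 9, matching y values: 3, 20 (2 points).
  x = 20: rhs = 12, matching y values: 9, 14 (2 points).
  x = 21: rhs = 20, matching y values: none (0 points).
  x = 22: rhs = 16, matching y values: 4, 19 (2 points).
Total affine count: 19.
Full point count |E(F_23)| = 19 + 1 = 20.
Hasse bound: |20 − (23+1)| = |-4| = 4 ≤ 2√23 ≈ 9.5917 ✓.


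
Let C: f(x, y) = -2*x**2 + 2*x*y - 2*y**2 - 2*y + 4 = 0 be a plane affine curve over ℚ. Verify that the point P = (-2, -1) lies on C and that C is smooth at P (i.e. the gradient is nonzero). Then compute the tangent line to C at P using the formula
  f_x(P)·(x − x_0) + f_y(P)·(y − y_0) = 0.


Tangent line at P: 6*x - 2*y + 10 = 0.

Step 1: f(-2, -1) = 0, so P lies on C.
Step 2: partial derivatives
  f_x(x, y) = -4*x + 2*y, f_y(x, y) = 2*x - 4*y - 2.
  f_x(P) = 6, f_y(P) = -2 (gradient nonzero, so P is smooth).
Step 3: tangent line at P: 6·(x − -2) + -2·(y − -1) = 0.
Expanding: 6*x - 2*y + 10 = 0.


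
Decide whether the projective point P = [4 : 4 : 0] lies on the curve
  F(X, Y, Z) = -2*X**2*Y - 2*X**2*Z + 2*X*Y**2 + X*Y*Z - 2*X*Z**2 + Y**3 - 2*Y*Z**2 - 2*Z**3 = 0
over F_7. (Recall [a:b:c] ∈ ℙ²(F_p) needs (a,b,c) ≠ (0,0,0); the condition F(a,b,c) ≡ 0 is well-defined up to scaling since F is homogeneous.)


F(4,4,0) ≡ 1 (mod 7); P is NOT on the curve.

Evaluate F(4, 4, 0) term-by-term (mod 7).
  -2*X**2*Y ↦ -2·16·4·1 = -128
  -2*X**2*Z ↦ -2·16·1·0 = 0
  2*X*Y**2 ↦ 2·4·16·1 = 128
  X*Y*Z ↦ 1·4·4·0 = 0
  -2*X*Z**2 ↦ -2·4·1·0 = 0
  Y**3 ↦ 1·1·64·1 = 64
  -2*Y*Z**2 ↦ -2·1·4·0 = 0
  -2*Z**3 ↦ -2·1·1·0 = 0
Sum: F(4, 4, 0) = (-128) + (0) + (128) + (0) + (0) + (64) + (0) + (0) = 64.
Reducing mod 7: 64 ≡ 1 (mod 7).
Since F(a, b, c) ≡ 1 ≠ 0 (mod 7), P does NOT lie on the curve.


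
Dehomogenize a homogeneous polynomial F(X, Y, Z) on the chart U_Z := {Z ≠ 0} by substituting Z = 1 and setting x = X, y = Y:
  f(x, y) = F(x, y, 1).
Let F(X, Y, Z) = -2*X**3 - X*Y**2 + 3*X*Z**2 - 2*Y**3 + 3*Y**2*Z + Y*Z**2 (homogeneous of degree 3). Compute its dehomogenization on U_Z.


f(x, y) = -2*x**3 - x*y**2 + 3*x - 2*y**3 + 3*y**2 + y

On U_Z we set Z = 1. Each monomial c·X^i·Y^j·Z^k in F becomes c·x^i·y^j·1^k = c·x^i·y^j.
Substituting Z = 1: F(X, Y, 1) = -2*x**3 - x*y**2 + 3*x - 2*y**3 + 3*y**2 + y.
Note: deg(f) ≤ deg(F) = 3; strict inequality happens when F is divisible by Z (lost terms).


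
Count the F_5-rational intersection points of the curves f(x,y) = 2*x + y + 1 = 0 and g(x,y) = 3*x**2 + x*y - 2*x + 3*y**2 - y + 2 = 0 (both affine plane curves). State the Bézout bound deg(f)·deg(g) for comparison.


Common zeros: {(1, 2), (2, 0)}; count = 2; Bézout bound = 2.

deg(f) = 1, deg(g) = 2, so Bézout bound = 2.
Scan x ∈ F_5. For each x, list the y ∈ F_5 with f(x, y) ≡ 0 and those with g(x, y) ≡ 0 (mod 5); the common zeros in that column are the intersection.
  x = 0: f ≡ 0 at y ∈ {4}; g ≡ 0 at y ∈ ∅; common: ∅.
  x = 1: f ≡ 0 at y ∈ {2}; g ≡ 0 at y ∈ {2, 3}; common: {2}.
  x = 2: f ≡ 0 at y ∈ {0}; g ≡ 0 at y ∈ {0, 3}; common: {0}.
  x = 3: f ≡ 0 at y ∈ {3}; g ≡ 0 at y ∈ ∅; common: ∅.
  x = 4: f ≡ 0 at y ∈ {1}; g ≡ 0 at y ∈ {2}; common: ∅.
Collecting: common zeros = {(1, 2), (2, 0)}, so the count is 2.
Comparison with the Bézout bound: 2 ≤ 2 = deg(f)·deg(g), as expected for curves with no common component (the bound is attained).


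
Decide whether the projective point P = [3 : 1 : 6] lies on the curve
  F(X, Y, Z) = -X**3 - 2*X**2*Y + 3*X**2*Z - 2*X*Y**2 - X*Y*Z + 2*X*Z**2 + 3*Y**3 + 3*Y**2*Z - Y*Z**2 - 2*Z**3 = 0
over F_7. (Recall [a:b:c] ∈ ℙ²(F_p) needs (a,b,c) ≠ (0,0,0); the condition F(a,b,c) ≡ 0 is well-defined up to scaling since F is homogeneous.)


F(3,1,6) ≡ 2 (mod 7); P is NOT on the curve.

Evaluate F(3, 1, 6) term-by-term (mod 7).
  -X**3 ↦ -1·27·1·1 = -27
  -2*X**2*Y ↦ -2·9·1·1 = -18
  3*X**2*Z ↦ 3·9·1·6 = 162
  -2*X*Y**2 ↦ -2·3·1·1 = -6
  -X*Y*Z ↦ -1·3·1·6 = -18
  2*X*Z**2 ↦ 2·3·1·36 = 216
  3*Y**3 ↦ 3·1·1·1 = 3
  3*Y**2*Z ↦ 3·1·1·6 = 18
  -Y*Z**2 ↦ -1·1·1·36 = -36
  -2*Z**3 ↦ -2·1·1·216 = -432
Sum: F(3, 1, 6) = (-27) + (-18) + (162) + (-6) + (-18) + (216) + (3) + (18) + (-36) + (-432) = -138.
Reducing mod 7: -138 ≡ 2 (mod 7).
Since F(a, b, c) ≡ 2 ≠ 0 (mod 7), P does NOT lie on the curve.


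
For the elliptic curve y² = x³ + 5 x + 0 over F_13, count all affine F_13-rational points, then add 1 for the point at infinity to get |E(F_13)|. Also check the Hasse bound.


Affine points = {(0, 0), (3, 4), (3, 9), (6, 5), (6, 8), (7, 1), (7, 12), (10, 6), (10, 7)}; affine count = 9; |E(F_13)| = 10.

Discriminant check: Δ ∝ 4a³ + 27b² = 4·5³ + 27·0² = 4·125 + 27·0 ≡ 6 (mod 13). Nonzero ⇒ E is nonsingular.
For each x ∈ F_13, compute rhs = x³ + 5·x + 0 mod 13, then count y ∈ F_13 with y² ≡ rhs.
  x = 0: rhs = 0, matching y values: 0 (1 points).
  x = 1: rhs = 6, matching y values: none (0 points).
  x = 2: rhs = 5, matching y values: none (0 points).
  x = 3: rhs = 3, matching y values: 4, 9 (2 points).
  x = 4: rhs = 6, matching y values: none (0 points).
  x = 5: rhs = 7, matching y values: none (0 points).
  x = 6: rhs = 12, matching y values: 5, 8 (2 points).
  x = 7: rhs = 1, matching y values: 1, 12 (2 points).
  x = 8: rhs = 6, matching y values: none (0 points).
  x = 9: rhs = 7, matching y values: none (0 points).
  x = 10: rhs = 10, matching y values: 6, 7 (2 points).
  x = 11: rhs = 8, matching y values: none (0 points).
  x = 12: rhs = 7, matching y values: none (0 points).
Total affine count: 9.
Full point count |E(F_13)| = 9 + 1 = 10.
Hasse bound: |10 − (13+1)| = |-4| = 4 ≤ 2√13 ≈ 7.2111 ✓.


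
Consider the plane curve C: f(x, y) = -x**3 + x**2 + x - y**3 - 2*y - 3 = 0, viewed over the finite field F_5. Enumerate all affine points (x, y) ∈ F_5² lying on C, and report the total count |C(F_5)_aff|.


Affine F_5-points: {(0, 2), (0, 4), (1, 1), (1, 3), (2, 0), (3, 2), (3, 4), (4, 1), (4, 3)}; count = 9.

For each of the 25 pairs (x, y) ∈ F_5², evaluate f(x, y) mod 5. Record the zeros.
  x = 0: [0↦2, 1↦4, 2↦0, 3↦4, 4↦0]  zeros at y ∈ {2, 4}
  x = 1: [0↦3, 1↦0, 2↦1, 3↦0, 4↦1]  zeros at y ∈ {1, 3}
  x = 2: [0↦0, 1↦2, 2↦3, 3↦2, 4↦3]  zeros at y ∈ {0}
  x = 3: [0↦2, 1↦4, 2↦0, 3↦4, 4↦0]  zeros at y ∈ {2, 4}
  x = 4: [0↦3, 1↦0, 2↦1, 3↦0, 4↦1]  zeros at y ∈ {1, 3}
Collecting zeros: affine points = {(0, 2), (0, 4), (1, 1), (1, 3), (2, 0), (3, 2), (3, 4), (4, 1), (4, 3)}.
Total count |C(F_5)_aff| = 9.


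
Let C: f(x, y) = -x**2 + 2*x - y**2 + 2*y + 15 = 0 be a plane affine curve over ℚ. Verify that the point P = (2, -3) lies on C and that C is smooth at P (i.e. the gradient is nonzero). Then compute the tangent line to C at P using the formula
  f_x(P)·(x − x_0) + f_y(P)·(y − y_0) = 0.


Tangent line at P: -2*x + 8*y + 28 = 0.

Step 1: f(2, -3) = 0, so P lies on C.
Step 2: partial derivatives
  f_x(x, y) = 2 - 2*x, f_y(x, y) = 2 - 2*y.
  f_x(P) = -2, f_y(P) = 8 (gradient nonzero, so P is smooth).
Step 3: tangent line at P: -2·(x − 2) + 8·(y − -3) = 0.
Expanding: -2*x + 8*y + 28 = 0.
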